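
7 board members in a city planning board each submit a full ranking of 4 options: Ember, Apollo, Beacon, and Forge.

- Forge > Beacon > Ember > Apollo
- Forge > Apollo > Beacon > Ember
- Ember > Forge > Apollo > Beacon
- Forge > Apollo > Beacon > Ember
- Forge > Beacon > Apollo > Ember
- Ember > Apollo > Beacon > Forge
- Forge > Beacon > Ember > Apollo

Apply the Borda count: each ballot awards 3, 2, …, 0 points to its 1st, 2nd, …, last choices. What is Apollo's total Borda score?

8

Borda scores:
  Ember: 1 + 0 + 3 + 0 + 0 + 3 + 1 = 8
  Apollo: 0 + 2 + 1 + 2 + 1 + 2 + 0 = 8
  Beacon: 2 + 1 + 0 + 1 + 2 + 1 + 2 = 9
  Forge: 3 + 3 + 2 + 3 + 3 + 0 + 3 = 17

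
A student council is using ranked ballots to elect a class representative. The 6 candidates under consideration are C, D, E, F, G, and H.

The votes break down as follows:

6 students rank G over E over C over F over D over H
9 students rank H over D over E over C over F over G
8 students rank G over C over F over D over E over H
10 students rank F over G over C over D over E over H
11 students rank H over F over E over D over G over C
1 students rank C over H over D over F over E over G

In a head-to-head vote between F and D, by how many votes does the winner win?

25

Ballots ranking F above D: 6+8+10+11 = 35.
Ballots ranking D above F: 9+1 = 10.
F wins 35–10, a margin of 25.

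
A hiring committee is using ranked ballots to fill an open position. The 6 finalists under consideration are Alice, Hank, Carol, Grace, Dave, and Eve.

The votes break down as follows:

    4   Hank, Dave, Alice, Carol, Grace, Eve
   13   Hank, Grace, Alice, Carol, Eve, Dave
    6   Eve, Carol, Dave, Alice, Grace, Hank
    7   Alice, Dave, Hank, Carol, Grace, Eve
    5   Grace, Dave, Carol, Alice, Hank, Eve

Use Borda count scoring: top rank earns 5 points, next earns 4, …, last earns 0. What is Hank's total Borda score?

Borda scores:
  Alice: 4·3 + 13·3 + 6·2 + 7·5 + 5·2 = 108
  Hank: 4·5 + 13·5 + 6·0 + 7·3 + 5·1 = 111
  Carol: 4·2 + 13·2 + 6·4 + 7·2 + 5·3 = 87
  Grace: 4·1 + 13·4 + 6·1 + 7·1 + 5·5 = 94
  Dave: 4·4 + 13·0 + 6·3 + 7·4 + 5·4 = 82
  Eve: 4·0 + 13·1 + 6·5 + 7·0 + 5·0 = 43

111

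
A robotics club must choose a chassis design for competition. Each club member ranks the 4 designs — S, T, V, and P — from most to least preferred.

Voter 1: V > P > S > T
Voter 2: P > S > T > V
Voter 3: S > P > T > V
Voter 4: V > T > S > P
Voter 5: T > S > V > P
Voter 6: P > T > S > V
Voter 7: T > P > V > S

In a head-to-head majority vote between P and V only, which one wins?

P

Ballots ranking P above V: 4.
Ballots ranking V above P: 3.
P wins the head-to-head, 4–3.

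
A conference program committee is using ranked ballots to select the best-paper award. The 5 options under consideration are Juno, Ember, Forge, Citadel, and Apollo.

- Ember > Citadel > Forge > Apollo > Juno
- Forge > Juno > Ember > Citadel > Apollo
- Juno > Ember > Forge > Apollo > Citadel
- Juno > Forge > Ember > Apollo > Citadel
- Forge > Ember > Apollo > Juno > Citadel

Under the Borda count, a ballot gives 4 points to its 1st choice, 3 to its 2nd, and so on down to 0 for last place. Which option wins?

Forge

Borda scores:
  Juno: 0 + 3 + 4 + 4 + 1 = 12
  Ember: 4 + 2 + 3 + 2 + 3 = 14
  Forge: 2 + 4 + 2 + 3 + 4 = 15
  Citadel: 3 + 1 + 0 + 0 + 0 = 4
  Apollo: 1 + 0 + 1 + 1 + 2 = 5
Forge has the highest total.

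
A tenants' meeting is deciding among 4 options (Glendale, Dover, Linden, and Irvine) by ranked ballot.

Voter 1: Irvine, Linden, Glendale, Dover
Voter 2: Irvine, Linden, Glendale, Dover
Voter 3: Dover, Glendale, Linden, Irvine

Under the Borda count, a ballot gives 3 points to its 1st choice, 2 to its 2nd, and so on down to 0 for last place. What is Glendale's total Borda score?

4

Borda scores:
  Glendale: 1 + 1 + 2 = 4
  Dover: 0 + 0 + 3 = 3
  Linden: 2 + 2 + 1 = 5
  Irvine: 3 + 3 + 0 = 6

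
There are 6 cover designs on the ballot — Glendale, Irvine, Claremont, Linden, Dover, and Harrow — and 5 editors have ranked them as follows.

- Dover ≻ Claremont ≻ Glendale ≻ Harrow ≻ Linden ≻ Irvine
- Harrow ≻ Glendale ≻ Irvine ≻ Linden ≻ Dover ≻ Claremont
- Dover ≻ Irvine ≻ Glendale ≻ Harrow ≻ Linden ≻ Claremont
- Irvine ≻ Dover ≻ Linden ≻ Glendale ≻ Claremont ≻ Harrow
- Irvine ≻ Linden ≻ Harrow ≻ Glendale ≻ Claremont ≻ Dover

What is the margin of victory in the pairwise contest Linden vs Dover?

Ballots ranking Linden above Dover: 2.
Ballots ranking Dover above Linden: 3.
Dover wins 3–2, a margin of 1.

1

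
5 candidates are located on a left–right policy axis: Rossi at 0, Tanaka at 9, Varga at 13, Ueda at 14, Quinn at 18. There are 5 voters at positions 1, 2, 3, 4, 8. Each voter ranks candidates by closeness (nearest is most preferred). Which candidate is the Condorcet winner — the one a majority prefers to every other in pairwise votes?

Rossi

With single-peaked preferences on a line, the Condorcet winner is the candidate closest to the median voter.
The median voter (position 3) is closest to Rossi at 0.
Check: Rossi vs Ueda — voters closer to Rossi: 4 of 5.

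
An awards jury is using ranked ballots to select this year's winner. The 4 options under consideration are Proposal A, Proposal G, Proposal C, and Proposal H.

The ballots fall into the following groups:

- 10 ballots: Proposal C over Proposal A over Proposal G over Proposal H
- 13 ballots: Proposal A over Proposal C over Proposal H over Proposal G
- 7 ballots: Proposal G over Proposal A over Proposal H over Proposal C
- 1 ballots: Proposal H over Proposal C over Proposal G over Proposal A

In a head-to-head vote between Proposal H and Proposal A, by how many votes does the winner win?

Ballots ranking Proposal H above Proposal A: 1.
Ballots ranking Proposal A above Proposal H: 10+13+7 = 30.
Proposal A wins 30–1, a margin of 29.

29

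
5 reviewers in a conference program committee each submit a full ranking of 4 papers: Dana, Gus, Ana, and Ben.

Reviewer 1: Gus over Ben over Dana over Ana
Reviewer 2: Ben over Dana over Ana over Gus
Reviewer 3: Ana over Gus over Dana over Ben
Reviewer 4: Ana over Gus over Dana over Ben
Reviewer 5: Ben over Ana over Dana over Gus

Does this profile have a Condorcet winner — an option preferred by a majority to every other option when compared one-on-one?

Head-to-head results (5 voters total):
Dana vs Gus: Gus wins 3–2.
Dana vs Ana: Ana wins 3–2.
Dana vs Ben: Ben wins 3–2.
Gus vs Ana: Ana wins 4–1.
Gus vs Ben: Gus wins 3–2.
Ana vs Ben: Ben wins 3–2.
No candidate beats all others: Gus beats Ben beats Ana beats Gus, a majority cycle.

No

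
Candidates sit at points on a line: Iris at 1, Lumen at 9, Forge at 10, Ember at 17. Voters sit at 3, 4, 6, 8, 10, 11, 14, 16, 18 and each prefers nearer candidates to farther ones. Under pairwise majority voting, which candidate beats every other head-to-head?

With single-peaked preferences on a line, the Condorcet winner is the candidate closest to the median voter.
The median voter (position 10) is closest to Forge at 10.
Check: Forge vs Iris — voters closer to Forge: 7 of 9.

Forge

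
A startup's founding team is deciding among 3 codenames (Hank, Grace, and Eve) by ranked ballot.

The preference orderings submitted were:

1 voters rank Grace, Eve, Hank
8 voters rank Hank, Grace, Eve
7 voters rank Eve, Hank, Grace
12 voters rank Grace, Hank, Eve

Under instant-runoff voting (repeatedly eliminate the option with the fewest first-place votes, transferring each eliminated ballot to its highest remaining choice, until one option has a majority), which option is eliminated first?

Eve

Round 1: Grace 13, Hank 8, Eve 7. Eve has the fewest and is eliminated.
Round 2: Hank 15, Grace 13. Hank has a majority.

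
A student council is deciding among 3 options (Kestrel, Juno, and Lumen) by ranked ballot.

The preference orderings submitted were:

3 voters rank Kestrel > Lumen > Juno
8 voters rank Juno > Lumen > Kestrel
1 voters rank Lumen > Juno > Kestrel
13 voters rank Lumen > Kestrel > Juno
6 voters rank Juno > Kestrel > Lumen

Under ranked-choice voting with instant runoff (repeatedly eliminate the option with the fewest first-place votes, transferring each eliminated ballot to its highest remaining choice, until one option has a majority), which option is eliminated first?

Round 1: Juno 14, Lumen 14, Kestrel 3. Kestrel has the fewest and is eliminated.
Round 2: Lumen 17, Juno 14. Lumen has a majority.

Kestrel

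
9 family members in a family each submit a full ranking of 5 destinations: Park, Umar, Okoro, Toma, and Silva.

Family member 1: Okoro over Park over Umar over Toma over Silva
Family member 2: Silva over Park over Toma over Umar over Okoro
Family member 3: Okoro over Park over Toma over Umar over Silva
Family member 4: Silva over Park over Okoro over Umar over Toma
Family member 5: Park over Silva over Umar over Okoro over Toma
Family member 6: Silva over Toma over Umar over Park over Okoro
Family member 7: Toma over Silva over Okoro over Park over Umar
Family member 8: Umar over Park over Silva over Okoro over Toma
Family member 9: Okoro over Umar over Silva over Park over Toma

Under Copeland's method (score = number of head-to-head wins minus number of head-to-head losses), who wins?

Silva

Pairwise results:
  Park vs Umar: Park wins 6–3.
  Park vs Okoro: Park wins 5–4.
  Park vs Toma: Park wins 7–2.
  Park vs Silva: Silva wins 5–4.
  Umar vs Okoro: Okoro wins 5–4.
  Umar vs Toma: Umar wins 5–4.
  Umar vs Silva: Silva wins 5–4.
  Okoro vs Toma: Okoro wins 6–3.
  Okoro vs Silva: Silva wins 6–3.
  Toma vs Silva: Silva wins 6–3.
Copeland scores (wins − losses):
  Park: 3 − 1 = 2
  Umar: 1 − 3 = -2
  Okoro: 2 − 2 = 0
  Toma: 0 − 4 = -4
  Silva: 4 − 0 = 4
Silva has the best Copeland score.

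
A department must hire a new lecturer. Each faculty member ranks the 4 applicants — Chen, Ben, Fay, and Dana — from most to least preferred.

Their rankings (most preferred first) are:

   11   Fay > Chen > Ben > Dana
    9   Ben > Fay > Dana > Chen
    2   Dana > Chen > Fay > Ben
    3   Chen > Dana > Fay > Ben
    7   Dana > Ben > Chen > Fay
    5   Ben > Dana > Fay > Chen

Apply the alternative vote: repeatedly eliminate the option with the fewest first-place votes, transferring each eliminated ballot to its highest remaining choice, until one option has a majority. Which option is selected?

Ben

Round 1: Ben 14, Fay 11, Dana 9, Chen 3. Chen has the fewest and is eliminated.
Round 2: Ben 14, Dana 12, Fay 11. Fay has the fewest and is eliminated.
Round 3: Ben 25, Dana 12. Ben has a majority.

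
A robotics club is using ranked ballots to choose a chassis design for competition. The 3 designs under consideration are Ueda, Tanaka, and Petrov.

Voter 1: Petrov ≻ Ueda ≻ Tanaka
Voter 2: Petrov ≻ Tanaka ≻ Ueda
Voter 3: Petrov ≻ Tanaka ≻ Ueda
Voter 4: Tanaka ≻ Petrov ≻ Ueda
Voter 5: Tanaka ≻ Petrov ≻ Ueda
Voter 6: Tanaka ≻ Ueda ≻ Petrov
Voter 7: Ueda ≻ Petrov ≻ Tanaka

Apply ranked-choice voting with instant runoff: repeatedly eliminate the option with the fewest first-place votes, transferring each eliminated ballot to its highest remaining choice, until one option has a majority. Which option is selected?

Round 1: Tanaka 3, Petrov 3, Ueda 1. Ueda has the fewest and is eliminated.
Round 2: Petrov 4, Tanaka 3. Petrov has a majority.

Petrov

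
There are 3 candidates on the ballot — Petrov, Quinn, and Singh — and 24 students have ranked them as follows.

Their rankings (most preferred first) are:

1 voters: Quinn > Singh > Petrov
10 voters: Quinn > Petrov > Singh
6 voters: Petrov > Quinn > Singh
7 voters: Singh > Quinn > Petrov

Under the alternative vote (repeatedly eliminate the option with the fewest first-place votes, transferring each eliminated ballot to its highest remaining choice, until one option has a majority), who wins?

Round 1: Quinn 11, Singh 7, Petrov 6. Petrov has the fewest and is eliminated.
Round 2: Quinn 17, Singh 7. Quinn has a majority.

Quinn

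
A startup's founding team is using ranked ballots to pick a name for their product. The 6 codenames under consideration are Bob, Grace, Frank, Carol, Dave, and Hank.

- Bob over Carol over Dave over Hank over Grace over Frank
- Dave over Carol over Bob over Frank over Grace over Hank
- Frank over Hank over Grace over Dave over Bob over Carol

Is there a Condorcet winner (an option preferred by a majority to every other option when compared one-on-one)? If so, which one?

Dave

Head-to-head results (3 voters total):
Bob vs Grace: Bob wins 2–1.
Bob vs Frank: Bob wins 2–1.
Bob vs Carol: Bob wins 2–1.
Bob vs Dave: Dave wins 2–1.
Bob vs Hank: Bob wins 2–1.
Grace vs Frank: Frank wins 2–1.
Grace vs Carol: Carol wins 2–1.
Grace vs Dave: Dave wins 2–1.
Grace vs Hank: Hank wins 2–1.
Frank vs Carol: Carol wins 2–1.
Frank vs Dave: Dave wins 2–1.
Frank vs Hank: Frank wins 2–1.
Carol vs Dave: Dave wins 2–1.
Carol vs Hank: Carol wins 2–1.
Dave vs Hank: Dave wins 2–1.
Dave beats each rival — Bob (2–1), Grace (2–1), Frank (2–1), Carol (2–1), Hank (2–1) — so Dave is the Condorcet winner.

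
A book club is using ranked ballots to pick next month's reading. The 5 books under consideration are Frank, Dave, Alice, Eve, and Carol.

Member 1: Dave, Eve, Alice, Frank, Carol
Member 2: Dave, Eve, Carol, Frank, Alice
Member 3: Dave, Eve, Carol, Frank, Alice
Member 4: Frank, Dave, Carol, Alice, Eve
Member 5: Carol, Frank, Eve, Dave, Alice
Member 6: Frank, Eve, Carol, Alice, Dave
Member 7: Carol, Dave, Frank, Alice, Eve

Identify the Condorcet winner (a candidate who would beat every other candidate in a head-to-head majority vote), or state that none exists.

Dave

Head-to-head results (7 voters total):
Frank vs Dave: Dave wins 4–3.
Frank vs Alice: Frank wins 6–1.
Frank vs Eve: Frank wins 4–3.
Frank vs Carol: Carol wins 4–3.
Dave vs Alice: Dave wins 6–1.
Dave vs Eve: Dave wins 5–2.
Dave vs Carol: Dave wins 4–3.
Alice vs Eve: Eve wins 5–2.
Alice vs Carol: Carol wins 6–1.
Eve vs Carol: Eve wins 4–3.
Dave beats each rival — Frank (4–3), Alice (6–1), Eve (5–2), Carol (4–3) — so Dave is the Condorcet winner.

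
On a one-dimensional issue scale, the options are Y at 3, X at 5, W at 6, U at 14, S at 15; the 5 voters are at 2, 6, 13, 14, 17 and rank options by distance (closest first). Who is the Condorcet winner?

U

With single-peaked preferences on a line, the Condorcet winner is the candidate closest to the median voter.
The median voter (position 13) is closest to U at 14.
Check: U vs Y — voters closer to U: 3 of 5.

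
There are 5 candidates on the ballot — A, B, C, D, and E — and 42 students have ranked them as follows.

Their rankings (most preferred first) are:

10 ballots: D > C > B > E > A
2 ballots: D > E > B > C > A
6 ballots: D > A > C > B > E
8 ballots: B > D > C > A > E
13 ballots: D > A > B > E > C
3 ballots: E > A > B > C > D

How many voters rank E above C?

18

Ballots ranking E above C: 2+13+3 = 18.
Ballots ranking C above E: 10+6+8 = 24.
So 18 of 42 voters prefer E to C.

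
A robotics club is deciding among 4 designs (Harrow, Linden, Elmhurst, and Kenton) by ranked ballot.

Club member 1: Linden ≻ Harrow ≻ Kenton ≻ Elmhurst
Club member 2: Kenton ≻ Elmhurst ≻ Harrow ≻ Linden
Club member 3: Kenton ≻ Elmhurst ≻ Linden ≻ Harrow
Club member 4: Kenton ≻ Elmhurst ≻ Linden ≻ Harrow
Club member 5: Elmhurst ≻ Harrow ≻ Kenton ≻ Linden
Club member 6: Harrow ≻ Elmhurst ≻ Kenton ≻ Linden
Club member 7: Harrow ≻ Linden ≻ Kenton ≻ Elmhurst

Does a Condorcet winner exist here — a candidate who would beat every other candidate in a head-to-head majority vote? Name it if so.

None — there is no Condorcet winner

Head-to-head results (7 voters total):
Harrow vs Linden: Harrow wins 4–3.
Harrow vs Elmhurst: Elmhurst wins 4–3.
Harrow vs Kenton: Harrow wins 4–3.
Linden vs Elmhurst: Elmhurst wins 5–2.
Linden vs Kenton: Kenton wins 5–2.
Elmhurst vs Kenton: Kenton wins 5–2.
No candidate beats all others: Harrow beats Kenton beats Elmhurst beats Harrow, a majority cycle.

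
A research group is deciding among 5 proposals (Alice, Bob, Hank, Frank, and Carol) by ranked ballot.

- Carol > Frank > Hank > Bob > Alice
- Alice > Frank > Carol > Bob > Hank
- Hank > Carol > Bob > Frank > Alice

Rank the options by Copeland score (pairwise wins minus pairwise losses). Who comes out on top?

Pairwise results:
  Alice vs Bob: Bob wins 2–1.
  Alice vs Hank: Hank wins 2–1.
  Alice vs Frank: Frank wins 2–1.
  Alice vs Carol: Carol wins 2–1.
  Bob vs Hank: Hank wins 2–1.
  Bob vs Frank: Frank wins 2–1.
  Bob vs Carol: Carol wins 3–0.
  Hank vs Frank: Frank wins 2–1.
  Hank vs Carol: Carol wins 2–1.
  Frank vs Carol: Carol wins 2–1.
Copeland scores (wins − losses):
  Alice: 0 − 4 = -4
  Bob: 1 − 3 = -2
  Hank: 2 − 2 = 0
  Frank: 3 − 1 = 2
  Carol: 4 − 0 = 4
Carol has the best Copeland score.

Carol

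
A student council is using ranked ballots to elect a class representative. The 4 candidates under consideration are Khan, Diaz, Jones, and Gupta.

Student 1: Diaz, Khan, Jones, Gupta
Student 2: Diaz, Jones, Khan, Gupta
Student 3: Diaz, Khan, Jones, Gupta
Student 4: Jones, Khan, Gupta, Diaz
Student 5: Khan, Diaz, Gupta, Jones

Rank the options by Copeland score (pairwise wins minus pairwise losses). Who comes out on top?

Diaz

Pairwise results:
  Khan vs Diaz: Diaz wins 3–2.
  Khan vs Jones: Khan wins 3–2.
  Khan vs Gupta: Khan wins 5–0.
  Diaz vs Jones: Diaz wins 4–1.
  Diaz vs Gupta: Diaz wins 4–1.
  Jones vs Gupta: Jones wins 4–1.
Copeland scores (wins − losses):
  Khan: 2 − 1 = 1
  Diaz: 3 − 0 = 3
  Jones: 1 − 2 = -1
  Gupta: 0 − 3 = -3
Diaz has the best Copeland score.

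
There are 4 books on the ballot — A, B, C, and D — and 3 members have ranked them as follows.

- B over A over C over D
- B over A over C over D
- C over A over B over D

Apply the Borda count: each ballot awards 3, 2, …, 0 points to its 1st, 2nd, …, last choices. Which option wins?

B

Borda scores:
  A: 2 + 2 + 2 = 6
  B: 3 + 3 + 1 = 7
  C: 1 + 1 + 3 = 5
  D: 0 + 0 + 0 = 0
B has the highest total.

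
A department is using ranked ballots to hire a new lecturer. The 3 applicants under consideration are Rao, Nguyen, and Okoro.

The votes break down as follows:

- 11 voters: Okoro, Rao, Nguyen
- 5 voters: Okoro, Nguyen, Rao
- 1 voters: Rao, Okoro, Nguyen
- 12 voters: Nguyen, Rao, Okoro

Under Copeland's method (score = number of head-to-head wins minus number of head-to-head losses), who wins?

Pairwise results:
  Rao vs Nguyen: Nguyen wins 17–12.
  Rao vs Okoro: Okoro wins 16–13.
  Nguyen vs Okoro: Okoro wins 17–12.
Copeland scores (wins − losses):
  Rao: 0 − 2 = -2
  Nguyen: 1 − 1 = 0
  Okoro: 2 − 0 = 2
Okoro has the best Copeland score.

Okoro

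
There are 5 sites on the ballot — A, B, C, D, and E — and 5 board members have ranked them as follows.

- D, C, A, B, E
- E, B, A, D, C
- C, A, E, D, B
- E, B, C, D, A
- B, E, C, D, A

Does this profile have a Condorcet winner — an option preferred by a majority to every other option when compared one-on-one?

Yes

Head-to-head results (5 voters total):
A vs B: B wins 3–2.
A vs C: C wins 4–1.
A vs D: D wins 3–2.
A vs E: E wins 3–2.
B vs C: B wins 3–2.
B vs D: B wins 3–2.
B vs E: E wins 3–2.
C vs D: C wins 3–2.
C vs E: E wins 3–2.
D vs E: E wins 4–1.
E beats each rival — A (3–2), B (3–2), C (3–2), D (4–1) — so E is the Condorcet winner.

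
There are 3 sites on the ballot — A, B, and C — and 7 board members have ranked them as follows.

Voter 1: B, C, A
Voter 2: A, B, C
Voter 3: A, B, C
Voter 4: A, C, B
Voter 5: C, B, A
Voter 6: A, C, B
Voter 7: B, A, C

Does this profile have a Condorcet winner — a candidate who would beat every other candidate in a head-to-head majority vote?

Yes

Head-to-head results (7 voters total):
A vs B: A wins 4–3.
A vs C: A wins 5–2.
B vs C: B wins 4–3.
A beats each rival — B (4–3), C (5–2) — so A is the Condorcet winner.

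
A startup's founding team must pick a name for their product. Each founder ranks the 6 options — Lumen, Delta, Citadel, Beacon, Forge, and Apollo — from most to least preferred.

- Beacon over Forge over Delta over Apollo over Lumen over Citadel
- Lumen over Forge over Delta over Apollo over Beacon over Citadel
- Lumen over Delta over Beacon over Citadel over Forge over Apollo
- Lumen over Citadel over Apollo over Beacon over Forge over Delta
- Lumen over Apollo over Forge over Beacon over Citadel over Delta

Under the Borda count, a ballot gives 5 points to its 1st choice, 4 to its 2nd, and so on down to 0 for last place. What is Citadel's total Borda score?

Borda scores:
  Lumen: 1 + 5 + 5 + 5 + 5 = 21
  Delta: 3 + 3 + 4 + 0 + 0 = 10
  Citadel: 0 + 0 + 2 + 4 + 1 = 7
  Beacon: 5 + 1 + 3 + 2 + 2 = 13
  Forge: 4 + 4 + 1 + 1 + 3 = 13
  Apollo: 2 + 2 + 0 + 3 + 4 = 11

7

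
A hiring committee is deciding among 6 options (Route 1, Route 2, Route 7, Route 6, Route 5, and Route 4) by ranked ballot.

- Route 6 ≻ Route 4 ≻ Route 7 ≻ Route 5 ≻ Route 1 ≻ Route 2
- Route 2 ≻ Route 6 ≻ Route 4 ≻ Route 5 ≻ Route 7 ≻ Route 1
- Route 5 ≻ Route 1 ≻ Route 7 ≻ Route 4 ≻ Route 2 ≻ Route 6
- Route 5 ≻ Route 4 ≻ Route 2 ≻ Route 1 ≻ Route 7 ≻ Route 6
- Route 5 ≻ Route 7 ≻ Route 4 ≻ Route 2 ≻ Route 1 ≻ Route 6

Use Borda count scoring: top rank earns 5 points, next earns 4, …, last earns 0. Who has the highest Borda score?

Borda scores:
  Route 1: 1 + 0 + 4 + 2 + 1 = 8
  Route 2: 0 + 5 + 1 + 3 + 2 = 11
  Route 7: 3 + 1 + 3 + 1 + 4 = 12
  Route 6: 5 + 4 + 0 + 0 + 0 = 9
  Route 5: 2 + 2 + 5 + 5 + 5 = 19
  Route 4: 4 + 3 + 2 + 4 + 3 = 16
Route 5 has the highest total.

Route 5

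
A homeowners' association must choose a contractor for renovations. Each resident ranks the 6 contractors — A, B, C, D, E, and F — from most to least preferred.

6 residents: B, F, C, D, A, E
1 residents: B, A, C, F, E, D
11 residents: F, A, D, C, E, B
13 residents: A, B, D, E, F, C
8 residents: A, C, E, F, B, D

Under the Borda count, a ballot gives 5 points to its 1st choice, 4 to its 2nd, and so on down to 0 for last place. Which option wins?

Borda scores:
  A: 6·1 + 4 + 11·4 + 13·5 + 8·5 = 159
  B: 6·5 + 5 + 11·0 + 13·4 + 8·1 = 95
  C: 6·3 + 3 + 11·2 + 13·0 + 8·4 = 75
  D: 6·2 + 0 + 11·3 + 13·3 + 8·0 = 84
  E: 6·0 + 1 + 11·1 + 13·2 + 8·3 = 62
  F: 6·4 + 2 + 11·5 + 13·1 + 8·2 = 110
A has the highest total.

A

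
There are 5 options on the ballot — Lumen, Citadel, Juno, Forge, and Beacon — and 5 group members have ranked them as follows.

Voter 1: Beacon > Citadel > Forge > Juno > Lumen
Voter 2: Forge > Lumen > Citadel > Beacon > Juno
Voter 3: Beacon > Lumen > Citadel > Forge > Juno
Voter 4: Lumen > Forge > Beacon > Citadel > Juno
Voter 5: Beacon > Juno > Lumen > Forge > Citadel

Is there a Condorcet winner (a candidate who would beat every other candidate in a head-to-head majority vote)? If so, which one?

Beacon

Head-to-head results (5 voters total):
Lumen vs Citadel: Lumen wins 4–1.
Lumen vs Juno: Lumen wins 3–2.
Lumen vs Forge: Lumen wins 3–2.
Lumen vs Beacon: Beacon wins 3–2.
Citadel vs Juno: Citadel wins 4–1.
Citadel vs Forge: Forge wins 3–2.
Citadel vs Beacon: Beacon wins 4–1.
Juno vs Forge: Forge wins 4–1.
Juno vs Beacon: Beacon wins 5–0.
Forge vs Beacon: Beacon wins 3–2.
Beacon beats each rival — Lumen (3–2), Citadel (4–1), Juno (5–0), Forge (3–2) — so Beacon is the Condorcet winner.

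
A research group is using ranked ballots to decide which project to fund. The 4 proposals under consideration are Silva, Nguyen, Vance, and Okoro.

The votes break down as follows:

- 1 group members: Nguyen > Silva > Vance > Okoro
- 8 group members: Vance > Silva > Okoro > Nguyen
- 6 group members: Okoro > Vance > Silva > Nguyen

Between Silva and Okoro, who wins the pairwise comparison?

Ballots ranking Silva above Okoro: 1+8 = 9.
Ballots ranking Okoro above Silva: 6.
Silva wins the head-to-head, 9–6.

Silva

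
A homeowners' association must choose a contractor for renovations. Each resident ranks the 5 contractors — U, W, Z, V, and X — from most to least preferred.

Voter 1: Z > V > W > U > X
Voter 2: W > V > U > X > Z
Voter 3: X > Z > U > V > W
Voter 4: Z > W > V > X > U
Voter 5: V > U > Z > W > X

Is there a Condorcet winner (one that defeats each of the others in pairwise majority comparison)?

Head-to-head results (5 voters total):
U vs W: W wins 3–2.
U vs Z: Z wins 3–2.
U vs V: V wins 4–1.
U vs X: U wins 3–2.
W vs Z: Z wins 4–1.
W vs V: V wins 3–2.
W vs X: W wins 4–1.
Z vs V: Z wins 3–2.
Z vs X: Z wins 3–2.
V vs X: V wins 4–1.
Z beats each rival — U (3–2), W (4–1), V (3–2), X (3–2) — so Z is the Condorcet winner.

Yes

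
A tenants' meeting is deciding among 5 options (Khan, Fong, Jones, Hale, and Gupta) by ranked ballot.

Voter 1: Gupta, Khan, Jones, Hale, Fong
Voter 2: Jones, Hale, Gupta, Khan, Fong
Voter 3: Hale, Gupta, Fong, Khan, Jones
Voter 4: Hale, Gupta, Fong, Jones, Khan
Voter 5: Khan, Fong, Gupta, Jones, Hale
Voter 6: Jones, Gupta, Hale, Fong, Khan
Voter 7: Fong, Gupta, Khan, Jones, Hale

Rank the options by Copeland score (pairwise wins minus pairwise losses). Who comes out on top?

Gupta

Pairwise results:
  Khan vs Fong: Fong wins 4–3.
  Khan vs Jones: Khan wins 4–3.
  Khan vs Hale: Hale wins 4–3.
  Khan vs Gupta: Gupta wins 6–1.
  Fong vs Jones: Fong wins 4–3.
  Fong vs Hale: Hale wins 5–2.
  Fong vs Gupta: Gupta wins 5–2.
  Jones vs Hale: Jones wins 5–2.
  Jones vs Gupta: Gupta wins 5–2.
  Hale vs Gupta: Gupta wins 4–3.
Copeland scores (wins − losses):
  Khan: 1 − 3 = -2
  Fong: 2 − 2 = 0
  Jones: 1 − 3 = -2
  Hale: 2 − 2 = 0
  Gupta: 4 − 0 = 4
Gupta has the best Copeland score.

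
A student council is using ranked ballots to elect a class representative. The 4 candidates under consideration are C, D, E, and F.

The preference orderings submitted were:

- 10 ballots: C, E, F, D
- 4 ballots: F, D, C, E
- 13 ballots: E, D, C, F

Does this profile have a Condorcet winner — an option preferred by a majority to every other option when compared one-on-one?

Head-to-head results (27 voters total):
C vs D: D wins 17–10.
C vs E: C wins 14–13.
C vs F: C wins 23–4.
D vs E: E wins 23–4.
D vs F: F wins 14–13.
E vs F: E wins 23–4.
No candidate beats all others: C beats E beats D beats C, a majority cycle.

No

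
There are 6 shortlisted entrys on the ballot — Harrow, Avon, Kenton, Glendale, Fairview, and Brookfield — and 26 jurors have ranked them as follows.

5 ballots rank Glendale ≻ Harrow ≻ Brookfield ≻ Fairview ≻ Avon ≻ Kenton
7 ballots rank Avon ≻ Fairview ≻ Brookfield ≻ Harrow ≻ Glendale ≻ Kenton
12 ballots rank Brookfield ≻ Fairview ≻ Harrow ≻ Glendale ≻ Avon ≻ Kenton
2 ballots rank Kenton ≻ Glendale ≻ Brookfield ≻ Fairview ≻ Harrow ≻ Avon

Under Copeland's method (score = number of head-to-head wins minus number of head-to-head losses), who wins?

Pairwise results:
  Harrow vs Avon: Harrow wins 19–7.
  Harrow vs Kenton: Harrow wins 24–2.
  Harrow vs Glendale: Harrow wins 19–7.
  Harrow vs Fairview: Fairview wins 21–5.
  Harrow vs Brookfield: Brookfield wins 21–5.
  Avon vs Kenton: Avon wins 24–2.
  Avon vs Glendale: Glendale wins 19–7.
  Avon vs Fairview: Fairview wins 19–7.
  Avon vs Brookfield: Brookfield wins 19–7.
  Kenton vs Glendale: Glendale wins 24–2.
  Kenton vs Fairview: Fairview wins 24–2.
  Kenton vs Brookfield: Brookfield wins 24–2.
  Glendale vs Fairview: Fairview wins 19–7.
  Glendale vs Brookfield: Brookfield wins 19–7.
  Fairview vs Brookfield: Brookfield wins 19–7.
Copeland scores (wins − losses):
  Harrow: 3 − 2 = 1
  Avon: 1 − 4 = -3
  Kenton: 0 − 5 = -5
  Glendale: 2 − 3 = -1
  Fairview: 4 − 1 = 3
  Brookfield: 5 − 0 = 5
Brookfield has the best Copeland score.

Brookfield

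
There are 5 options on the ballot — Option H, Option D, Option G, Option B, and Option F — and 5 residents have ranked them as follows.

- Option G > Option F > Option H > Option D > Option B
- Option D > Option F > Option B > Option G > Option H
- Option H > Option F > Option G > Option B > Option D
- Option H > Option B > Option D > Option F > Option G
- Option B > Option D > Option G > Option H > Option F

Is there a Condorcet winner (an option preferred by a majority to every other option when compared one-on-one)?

No

Head-to-head results (5 voters total):
Option H vs Option D: Option H wins 3–2.
Option H vs Option G: Option G wins 3–2.
Option H vs Option B: Option H wins 3–2.
Option H vs Option F: Option H wins 3–2.
Option D vs Option G: Option D wins 3–2.
Option D vs Option B: Option B wins 3–2.
Option D vs Option F: Option D wins 3–2.
Option G vs Option B: Option B wins 3–2.
Option G vs Option F: Option F wins 3–2.
Option B vs Option F: Option F wins 3–2.
No candidate beats all others: Option H beats Option D beats Option G beats Option H, a majority cycle.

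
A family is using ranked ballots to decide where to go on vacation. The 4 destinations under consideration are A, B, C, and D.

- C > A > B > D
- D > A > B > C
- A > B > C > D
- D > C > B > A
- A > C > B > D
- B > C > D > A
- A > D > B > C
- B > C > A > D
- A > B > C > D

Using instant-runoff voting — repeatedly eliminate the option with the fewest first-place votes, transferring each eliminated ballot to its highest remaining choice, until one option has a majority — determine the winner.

A

Round 1: A 4, B 2, D 2, C 1. C has the fewest and is eliminated.
Round 2: A 5, B 2, D 2. A has a majority.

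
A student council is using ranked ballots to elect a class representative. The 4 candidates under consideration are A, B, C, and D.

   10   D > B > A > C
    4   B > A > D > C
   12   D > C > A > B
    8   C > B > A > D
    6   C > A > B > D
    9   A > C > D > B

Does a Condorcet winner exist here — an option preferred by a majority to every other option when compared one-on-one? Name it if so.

Head-to-head results (49 voters total):
A vs B: A wins 27–22.
A vs C: C wins 26–23.
A vs D: A wins 27–22.
B vs C: C wins 35–14.
B vs D: D wins 31–18.
C vs D: D wins 26–23.
No candidate beats all others: A beats D beats C beats A, a majority cycle.

No Condorcet winner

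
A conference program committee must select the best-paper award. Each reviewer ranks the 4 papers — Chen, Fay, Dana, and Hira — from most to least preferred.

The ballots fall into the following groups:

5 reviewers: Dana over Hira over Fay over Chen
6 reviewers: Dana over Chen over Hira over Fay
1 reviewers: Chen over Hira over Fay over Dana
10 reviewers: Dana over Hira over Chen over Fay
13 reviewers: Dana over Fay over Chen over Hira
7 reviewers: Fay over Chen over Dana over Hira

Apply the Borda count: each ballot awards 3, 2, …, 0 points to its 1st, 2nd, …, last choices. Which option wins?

Borda scores:
  Chen: 5·0 + 6·2 + 3 + 10·1 + 13·1 + 7·2 = 52
  Fay: 5·1 + 6·0 + 1 + 10·0 + 13·2 + 7·3 = 53
  Dana: 5·3 + 6·3 + 0 + 10·3 + 13·3 + 7·1 = 109
  Hira: 5·2 + 6·1 + 2 + 10·2 + 13·0 + 7·0 = 38
Dana has the highest total.

Dana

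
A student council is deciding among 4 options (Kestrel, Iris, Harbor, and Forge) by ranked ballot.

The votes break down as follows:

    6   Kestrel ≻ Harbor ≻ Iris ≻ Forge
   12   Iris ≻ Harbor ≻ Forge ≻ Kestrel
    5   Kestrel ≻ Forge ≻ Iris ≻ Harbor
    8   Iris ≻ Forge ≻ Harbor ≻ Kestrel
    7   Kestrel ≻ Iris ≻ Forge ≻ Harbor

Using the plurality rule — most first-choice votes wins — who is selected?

First-place vote totals:
  Kestrel: 18
  Iris: 20
  Harbor: 0
  Forge: 0
Iris has the most first-place votes.

Iris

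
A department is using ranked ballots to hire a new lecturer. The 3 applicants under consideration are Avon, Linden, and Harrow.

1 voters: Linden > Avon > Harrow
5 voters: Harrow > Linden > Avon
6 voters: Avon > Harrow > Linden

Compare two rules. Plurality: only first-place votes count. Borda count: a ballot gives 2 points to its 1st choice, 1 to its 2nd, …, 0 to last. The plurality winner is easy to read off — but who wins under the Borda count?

Harrow

Plurality first-place counts: Avon 6, Linden 1, Harrow 5 → Avon.
Borda totals: Avon 13, Linden 7, Harrow 16 → Harrow.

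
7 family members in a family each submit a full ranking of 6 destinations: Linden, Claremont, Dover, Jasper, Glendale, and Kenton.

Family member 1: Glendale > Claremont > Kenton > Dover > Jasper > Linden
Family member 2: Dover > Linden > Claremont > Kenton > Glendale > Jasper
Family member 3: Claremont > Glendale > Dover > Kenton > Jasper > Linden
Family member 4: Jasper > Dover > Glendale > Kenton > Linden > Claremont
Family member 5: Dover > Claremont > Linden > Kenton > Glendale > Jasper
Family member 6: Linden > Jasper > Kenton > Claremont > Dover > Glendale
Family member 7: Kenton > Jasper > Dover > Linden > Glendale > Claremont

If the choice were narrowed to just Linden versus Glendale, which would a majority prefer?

Ballots ranking Linden above Glendale: 4.
Ballots ranking Glendale above Linden: 3.
Linden wins the head-to-head, 4–3.

Linden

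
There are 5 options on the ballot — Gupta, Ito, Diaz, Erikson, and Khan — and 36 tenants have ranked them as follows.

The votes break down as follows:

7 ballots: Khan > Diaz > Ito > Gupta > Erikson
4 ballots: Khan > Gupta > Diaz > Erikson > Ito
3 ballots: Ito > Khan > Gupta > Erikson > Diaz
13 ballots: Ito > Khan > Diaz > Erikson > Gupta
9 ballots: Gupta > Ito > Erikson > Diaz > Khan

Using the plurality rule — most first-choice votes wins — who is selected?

Ito

First-place vote totals:
  Gupta: 9
  Ito: 16
  Diaz: 0
  Erikson: 0
  Khan: 11
Ito has the most first-place votes.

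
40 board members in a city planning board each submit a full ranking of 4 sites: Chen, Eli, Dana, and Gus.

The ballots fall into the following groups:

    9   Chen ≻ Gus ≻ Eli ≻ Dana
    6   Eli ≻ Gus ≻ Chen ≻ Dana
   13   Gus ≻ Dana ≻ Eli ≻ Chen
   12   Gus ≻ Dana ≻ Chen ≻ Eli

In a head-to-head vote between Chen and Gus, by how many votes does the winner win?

22

Ballots ranking Chen above Gus: 9.
Ballots ranking Gus above Chen: 6+13+12 = 31.
Gus wins 31–9, a margin of 22.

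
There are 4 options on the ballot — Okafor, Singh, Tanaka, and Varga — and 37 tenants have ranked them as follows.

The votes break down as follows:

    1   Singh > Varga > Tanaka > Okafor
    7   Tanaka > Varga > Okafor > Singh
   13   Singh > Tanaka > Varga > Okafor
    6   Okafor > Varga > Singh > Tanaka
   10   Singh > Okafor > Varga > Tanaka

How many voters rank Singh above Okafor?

24

Ballots ranking Singh above Okafor: 1+13+10 = 24.
Ballots ranking Okafor above Singh: 7+6 = 13.
So 24 of 37 voters prefer Singh to Okafor.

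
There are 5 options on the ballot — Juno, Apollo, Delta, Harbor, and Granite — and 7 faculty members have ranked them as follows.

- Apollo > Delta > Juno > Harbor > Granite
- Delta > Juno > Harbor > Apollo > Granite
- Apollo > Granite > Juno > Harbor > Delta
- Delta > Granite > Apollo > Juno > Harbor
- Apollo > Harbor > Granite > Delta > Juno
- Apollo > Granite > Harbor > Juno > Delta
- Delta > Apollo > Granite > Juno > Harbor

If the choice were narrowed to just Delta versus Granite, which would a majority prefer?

Ballots ranking Delta above Granite: 4.
Ballots ranking Granite above Delta: 3.
Delta wins the head-to-head, 4–3.

Delta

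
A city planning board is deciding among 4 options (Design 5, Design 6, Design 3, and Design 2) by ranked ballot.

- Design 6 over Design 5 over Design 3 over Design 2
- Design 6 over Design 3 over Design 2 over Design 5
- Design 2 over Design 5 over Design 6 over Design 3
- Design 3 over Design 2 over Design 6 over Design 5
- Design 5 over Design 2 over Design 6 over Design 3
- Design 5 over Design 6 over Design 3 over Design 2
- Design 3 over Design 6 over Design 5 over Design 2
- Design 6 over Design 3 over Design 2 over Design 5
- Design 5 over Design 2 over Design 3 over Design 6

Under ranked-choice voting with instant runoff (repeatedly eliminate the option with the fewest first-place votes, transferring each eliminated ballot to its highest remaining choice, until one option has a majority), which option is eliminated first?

Design 2

Round 1: Design 5 3, Design 6 3, Design 3 2, Design 2 1. Design 2 has the fewest and is eliminated.
Round 2: Design 5 4, Design 6 3, Design 3 2. Design 3 has the fewest and is eliminated.
Round 3: Design 6 5, Design 5 4. Design 6 has a majority.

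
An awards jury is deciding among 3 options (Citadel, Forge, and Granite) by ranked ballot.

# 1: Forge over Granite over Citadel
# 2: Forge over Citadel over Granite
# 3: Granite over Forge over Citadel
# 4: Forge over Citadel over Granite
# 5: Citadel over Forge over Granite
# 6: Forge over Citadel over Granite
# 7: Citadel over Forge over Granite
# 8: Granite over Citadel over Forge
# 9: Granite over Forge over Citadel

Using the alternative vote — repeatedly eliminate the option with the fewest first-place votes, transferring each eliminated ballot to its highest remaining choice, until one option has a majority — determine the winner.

Forge

Round 1: Forge 4, Granite 3, Citadel 2. Citadel has the fewest and is eliminated.
Round 2: Forge 6, Granite 3. Forge has a majority.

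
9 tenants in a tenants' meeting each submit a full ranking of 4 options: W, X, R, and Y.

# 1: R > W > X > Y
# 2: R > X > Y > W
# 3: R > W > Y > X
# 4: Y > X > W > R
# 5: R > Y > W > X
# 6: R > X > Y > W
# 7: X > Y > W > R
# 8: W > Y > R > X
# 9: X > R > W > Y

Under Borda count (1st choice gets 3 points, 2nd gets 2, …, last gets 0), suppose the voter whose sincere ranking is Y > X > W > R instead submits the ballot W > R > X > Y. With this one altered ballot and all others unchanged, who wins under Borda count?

Borda totals with the altered ballot: W 13, X 12, R 20, Y 9.
The winner is unchanged: still R.

R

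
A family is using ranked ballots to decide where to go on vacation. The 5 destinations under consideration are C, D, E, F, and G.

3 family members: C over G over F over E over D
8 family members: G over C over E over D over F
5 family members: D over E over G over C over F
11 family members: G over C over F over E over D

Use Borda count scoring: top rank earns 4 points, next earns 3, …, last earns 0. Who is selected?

Borda scores:
  C: 3·4 + 8·3 + 5·1 + 11·3 = 74
  D: 3·0 + 8·1 + 5·4 + 11·0 = 28
  E: 3·1 + 8·2 + 5·3 + 11·1 = 45
  F: 3·2 + 8·0 + 5·0 + 11·2 = 28
  G: 3·3 + 8·4 + 5·2 + 11·4 = 95
G has the highest total.

G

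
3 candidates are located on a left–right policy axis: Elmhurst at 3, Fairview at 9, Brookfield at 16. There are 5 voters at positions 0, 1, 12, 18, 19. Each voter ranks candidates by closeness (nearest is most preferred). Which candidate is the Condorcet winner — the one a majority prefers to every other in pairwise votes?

Fairview

With single-peaked preferences on a line, the Condorcet winner is the candidate closest to the median voter.
The median voter (position 12) is closest to Fairview at 9.
Check: Fairview vs Brookfield — voters closer to Fairview: 3 of 5.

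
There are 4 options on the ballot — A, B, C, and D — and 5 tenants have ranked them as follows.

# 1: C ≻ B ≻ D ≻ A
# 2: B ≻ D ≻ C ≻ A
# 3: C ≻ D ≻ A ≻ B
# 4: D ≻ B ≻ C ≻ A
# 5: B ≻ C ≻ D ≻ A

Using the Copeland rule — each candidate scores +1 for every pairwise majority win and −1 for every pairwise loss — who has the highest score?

Pairwise results:
  A vs B: B wins 4–1.
  A vs C: C wins 5–0.
  A vs D: D wins 5–0.
  B vs C: B wins 3–2.
  B vs D: B wins 3–2.
  C vs D: C wins 3–2.
Copeland scores (wins − losses):
  A: 0 − 3 = -3
  B: 3 − 0 = 3
  C: 2 − 1 = 1
  D: 1 − 2 = -1
B has the best Copeland score.

B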